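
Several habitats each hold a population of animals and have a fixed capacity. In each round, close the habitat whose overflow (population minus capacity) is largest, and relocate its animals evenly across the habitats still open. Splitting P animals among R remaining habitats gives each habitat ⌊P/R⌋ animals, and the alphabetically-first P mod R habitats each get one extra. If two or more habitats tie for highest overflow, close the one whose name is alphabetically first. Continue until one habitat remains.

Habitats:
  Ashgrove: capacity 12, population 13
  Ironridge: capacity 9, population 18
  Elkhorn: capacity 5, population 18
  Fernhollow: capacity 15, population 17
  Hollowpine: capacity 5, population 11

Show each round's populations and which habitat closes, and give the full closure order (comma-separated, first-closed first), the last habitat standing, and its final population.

Round 1: Ashgrove=13 Elkhorn=18 Fernhollow=17 Hollowpine=11 Ironridge=18 → close Elkhorn (overflow 13)
  18÷4 = 4 each, +1 to first 2
Round 2: Ashgrove=18 Fernhollow=22 Hollowpine=15 Ironridge=22 → close Ironridge (overflow 13)
  22÷3 = 7 each, +1 to first 1
Round 3: Ashgrove=26 Fernhollow=29 Hollowpine=22 → close Hollowpine (overflow 17)
  22÷2 = 11 each, +1 to first 0
Round 4: Ashgrove=37 Fernhollow=40 → close Ashgrove (overflow 25)
  37÷1 = 37 each, +1 to first 0

Closure order: Elkhorn, Ironridge, Hollowpine, Ashgrove
Last habitat: Fernhollow with 77 animals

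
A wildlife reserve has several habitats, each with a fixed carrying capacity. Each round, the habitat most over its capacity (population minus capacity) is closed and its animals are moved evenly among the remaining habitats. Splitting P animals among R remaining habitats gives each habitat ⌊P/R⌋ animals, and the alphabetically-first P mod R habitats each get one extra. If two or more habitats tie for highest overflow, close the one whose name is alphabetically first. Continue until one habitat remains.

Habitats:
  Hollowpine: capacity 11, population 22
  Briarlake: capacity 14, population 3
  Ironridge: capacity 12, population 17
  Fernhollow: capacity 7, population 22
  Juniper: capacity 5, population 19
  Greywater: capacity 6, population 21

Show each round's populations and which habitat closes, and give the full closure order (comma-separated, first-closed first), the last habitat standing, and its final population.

Round 1: Briarlake=3 Fernhollow=22 Greywater=21 Hollowpine=22 Ironridge=17 Juniper=19 → close Fernhollow (overflow 15)
  22÷5 = 4 each, +1 to first 2
Round 2: Briarlake=8 Greywater=26 Hollowpine=26 Ironridge=21 Juniper=23 → close Greywater (overflow 20)
  26÷4 = 6 each, +1 to first 2
Round 3: Briarlake=15 Hollowpine=33 Ironridge=27 Juniper=29 → close Juniper (overflow 24)
  29÷3 = 9 each, +1 to first 2
Round 4: Briarlake=25 Hollowpine=43 Ironridge=36 → close Hollowpine (overflow 32)
  43÷2 = 21 each, +1 to first 1
Round 5: Briarlake=47 Ironridge=57 → close Ironridge (overflow 45)
  57÷1 = 57 each, +1 to first 0

Closure order: Fernhollow, Greywater, Juniper, Hollowpine, Ironridge
Last habitat: Briarlake with 104 animals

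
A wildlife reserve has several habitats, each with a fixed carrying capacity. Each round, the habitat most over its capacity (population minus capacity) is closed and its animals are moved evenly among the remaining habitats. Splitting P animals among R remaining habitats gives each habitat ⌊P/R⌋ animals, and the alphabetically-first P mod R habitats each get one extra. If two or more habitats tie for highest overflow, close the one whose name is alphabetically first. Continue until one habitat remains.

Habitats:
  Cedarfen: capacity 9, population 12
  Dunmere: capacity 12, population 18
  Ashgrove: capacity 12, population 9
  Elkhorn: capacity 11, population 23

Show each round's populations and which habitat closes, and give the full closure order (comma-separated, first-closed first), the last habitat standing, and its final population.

Closure order: Elkhorn, Dunmere, Cedarfen
Last habitat: Ashgrove with 62 animals

Round 1: Ashgrove=9 Cedarfen=12 Dunmere=18 Elkhorn=23 → close Elkhorn (overflow 12)
  23÷3 = 7 each, +1 to first 2
Round 2: Ashgrove=17 Cedarfen=20 Dunmere=25 → close Dunmere (overflow 13)
  25÷2 = 12 each, +1 to first 1
Round 3: Ashgrove=30 Cedarfen=32 → close Cedarfen (overflow 23)
  32÷1 = 32 each, +1 to first 0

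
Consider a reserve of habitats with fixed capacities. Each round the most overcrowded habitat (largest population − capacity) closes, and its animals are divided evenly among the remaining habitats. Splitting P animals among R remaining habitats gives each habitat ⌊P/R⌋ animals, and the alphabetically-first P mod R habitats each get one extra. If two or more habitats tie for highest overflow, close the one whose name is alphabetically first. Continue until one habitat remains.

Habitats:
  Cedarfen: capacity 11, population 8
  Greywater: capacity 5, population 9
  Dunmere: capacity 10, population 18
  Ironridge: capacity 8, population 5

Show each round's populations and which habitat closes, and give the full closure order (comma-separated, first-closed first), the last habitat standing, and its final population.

Round 1: Cedarfen=8 Dunmere=18 Greywater=9 Ironridge=5 → close Dunmere (overflow 8)
  18÷3 = 6 each, +1 to first 0
Round 2: Cedarfen=14 Greywater=15 Ironridge=11 → close Greywater (overflow 10)
  15÷2 = 7 each, +1 to first 1
Round 3: Cedarfen=22 Ironridge=18 → close Cedarfen (overflow 11)
  22÷1 = 22 each, +1 to first 0

Closure order: Dunmere, Greywater, Cedarfen
Last habitat: Ironridge with 40 animals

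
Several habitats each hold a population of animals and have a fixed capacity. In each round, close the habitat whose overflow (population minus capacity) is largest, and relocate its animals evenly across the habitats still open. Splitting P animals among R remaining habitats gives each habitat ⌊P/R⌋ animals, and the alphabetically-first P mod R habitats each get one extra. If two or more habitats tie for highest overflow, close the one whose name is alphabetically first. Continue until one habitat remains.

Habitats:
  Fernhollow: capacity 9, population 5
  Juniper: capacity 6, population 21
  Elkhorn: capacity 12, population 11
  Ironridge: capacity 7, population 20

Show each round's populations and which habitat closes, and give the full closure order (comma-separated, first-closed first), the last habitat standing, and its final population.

Round 1: Elkhorn=11 Fernhollow=5 Ironridge=20 Juniper=21 → close Juniper (overflow 15)
  21÷3 = 7 each, +1 to first 0
Round 2: Elkhorn=18 Fernhollow=12 Ironridge=27 → close Ironridge (overflow 20)
  27÷2 = 13 each, +1 to first 1
Round 3: Elkhorn=32 Fernhollow=25 → close Elkhorn (overflow 20)
  32÷1 = 32 each, +1 to first 0

Closure order: Juniper, Ironridge, Elkhorn
Last habitat: Fernhollow with 57 animals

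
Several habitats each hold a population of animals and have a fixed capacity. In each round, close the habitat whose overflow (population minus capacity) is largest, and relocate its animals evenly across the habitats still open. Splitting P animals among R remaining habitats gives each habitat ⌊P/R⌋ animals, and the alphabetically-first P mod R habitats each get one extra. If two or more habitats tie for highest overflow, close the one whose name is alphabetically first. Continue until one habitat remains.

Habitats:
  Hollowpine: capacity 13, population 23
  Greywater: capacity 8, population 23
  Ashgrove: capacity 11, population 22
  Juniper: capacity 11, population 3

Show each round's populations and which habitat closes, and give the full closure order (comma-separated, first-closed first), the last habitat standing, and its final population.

Closure order: Greywater, Ashgrove, Hollowpine
Last habitat: Juniper with 71 animals

Round 1: Ashgrove=22 Greywater=23 Hollowpine=23 Juniper=3 → close Greywater (overflow 15)
  23÷3 = 7 each, +1 to first 2
Round 2: Ashgrove=30 Hollowpine=31 Juniper=10 → close Ashgrove (overflow 19)
  30÷2 = 15 each, +1 to first 0
Round 3: Hollowpine=46 Juniper=25 → close Hollowpine (overflow 33)
  46÷1 = 46 each, +1 to first 0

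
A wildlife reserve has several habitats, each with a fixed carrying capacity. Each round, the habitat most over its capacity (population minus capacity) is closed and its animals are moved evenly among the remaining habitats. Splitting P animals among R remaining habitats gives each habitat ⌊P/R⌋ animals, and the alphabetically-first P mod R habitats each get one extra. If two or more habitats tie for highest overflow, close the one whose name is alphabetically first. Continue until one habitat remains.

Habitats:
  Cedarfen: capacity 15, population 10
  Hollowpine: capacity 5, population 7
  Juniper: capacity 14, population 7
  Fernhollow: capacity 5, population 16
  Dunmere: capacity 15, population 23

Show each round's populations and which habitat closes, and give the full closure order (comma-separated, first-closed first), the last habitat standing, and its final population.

Closure order: Fernhollow, Dunmere, Hollowpine, Cedarfen
Last habitat: Juniper with 63 animals

Round 1: Cedarfen=10 Dunmere=23 Fernhollow=16 Hollowpine=7 Juniper=7 → close Fernhollow (overflow 11)
  16÷4 = 4 each, +1 to first 0
Round 2: Cedarfen=14 Dunmere=27 Hollowpine=11 Juniper=11 → close Dunmere (overflow 12)
  27÷3 = 9 each, +1 to first 0
Round 3: Cedarfen=23 Hollowpine=20 Juniper=20 → close Hollowpine (overflow 15)
  20÷2 = 10 each, +1 to first 0
Round 4: Cedarfen=33 Juniper=30 → close Cedarfen (overflow 18)
  33÷1 = 33 each, +1 to first 0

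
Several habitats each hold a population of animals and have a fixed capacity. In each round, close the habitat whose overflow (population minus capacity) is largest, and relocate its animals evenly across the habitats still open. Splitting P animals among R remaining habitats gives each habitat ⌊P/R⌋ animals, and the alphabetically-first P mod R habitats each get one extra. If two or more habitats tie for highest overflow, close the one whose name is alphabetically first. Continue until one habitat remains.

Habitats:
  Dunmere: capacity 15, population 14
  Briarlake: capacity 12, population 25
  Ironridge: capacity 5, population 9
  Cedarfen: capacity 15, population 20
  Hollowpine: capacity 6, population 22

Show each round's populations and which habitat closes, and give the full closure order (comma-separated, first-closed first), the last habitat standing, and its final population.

Closure order: Hollowpine, Briarlake, Cedarfen, Ironridge
Last habitat: Dunmere with 90 animals

Round 1: Briarlake=25 Cedarfen=20 Dunmere=14 Hollowpine=22 Ironridge=9 → close Hollowpine (overflow 16)
  22÷4 = 5 each, +1 to first 2
Round 2: Briarlake=31 Cedarfen=26 Dunmere=19 Ironridge=14 → close Briarlake (overflow 19)
  31÷3 = 10 each, +1 to first 1
Round 3: Cedarfen=37 Dunmere=29 Ironridge=24 → close Cedarfen (overflow 22)
  37÷2 = 18 each, +1 to first 1
Round 4: Dunmere=48 Ironridge=42 → close Ironridge (overflow 37)
  42÷1 = 42 each, +1 to first 0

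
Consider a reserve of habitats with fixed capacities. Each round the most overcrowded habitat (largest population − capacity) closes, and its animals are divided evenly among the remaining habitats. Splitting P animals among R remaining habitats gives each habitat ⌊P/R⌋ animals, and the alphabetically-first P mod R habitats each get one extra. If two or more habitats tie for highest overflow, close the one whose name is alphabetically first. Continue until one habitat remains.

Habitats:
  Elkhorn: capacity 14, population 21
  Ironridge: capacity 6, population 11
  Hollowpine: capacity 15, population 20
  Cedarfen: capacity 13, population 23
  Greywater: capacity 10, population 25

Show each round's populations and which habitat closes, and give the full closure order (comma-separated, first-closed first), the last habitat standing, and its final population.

Closure order: Greywater, Cedarfen, Elkhorn, Hollowpine
Last habitat: Ironridge with 100 animals

Round 1: Cedarfen=23 Elkhorn=21 Greywater=25 Hollowpine=20 Ironridge=11 → close Greywater (overflow 15)
  25÷4 = 6 each, +1 to first 1
Round 2: Cedarfen=30 Elkhorn=27 Hollowpine=26 Ironridge=17 → close Cedarfen (overflow 17)
  30÷3 = 10 each, +1 to first 0
Round 3: Elkhorn=37 Hollowpine=36 Ironridge=27 → close Elkhorn (overflow 23)
  37÷2 = 18 each, +1 to first 1
Round 4: Hollowpine=55 Ironridge=45 → close Hollowpine (overflow 40)
  55÷1 = 55 each, +1 to first 0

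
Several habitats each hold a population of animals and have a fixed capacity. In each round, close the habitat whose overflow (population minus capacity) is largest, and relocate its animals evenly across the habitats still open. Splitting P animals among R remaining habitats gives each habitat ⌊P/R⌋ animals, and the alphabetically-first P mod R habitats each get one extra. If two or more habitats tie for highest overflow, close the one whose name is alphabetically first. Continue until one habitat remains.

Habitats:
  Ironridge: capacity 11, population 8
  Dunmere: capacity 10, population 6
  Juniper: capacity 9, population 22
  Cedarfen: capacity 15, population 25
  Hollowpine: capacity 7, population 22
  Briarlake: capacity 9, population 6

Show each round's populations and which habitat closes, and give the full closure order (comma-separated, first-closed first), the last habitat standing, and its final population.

Round 1: Briarlake=6 Cedarfen=25 Dunmere=6 Hollowpine=22 Ironridge=8 Juniper=22 → close Hollowpine (overflow 15)
  22÷5 = 4 each, +1 to first 2
Round 2: Briarlake=11 Cedarfen=30 Dunmere=10 Ironridge=12 Juniper=26 → close Juniper (overflow 17)
  26÷4 = 6 each, +1 to first 2
Round 3: Briarlake=18 Cedarfen=37 Dunmere=16 Ironridge=18 → close Cedarfen (overflow 22)
  37÷3 = 12 each, +1 to first 1
Round 4: Briarlake=31 Dunmere=28 Ironridge=30 → close Briarlake (overflow 22)
  31÷2 = 15 each, +1 to first 1
Round 5: Dunmere=44 Ironridge=45 → close Dunmere (overflow 34)
  44÷1 = 44 each, +1 to first 0

Closure order: Hollowpine, Juniper, Cedarfen, Briarlake, Dunmere
Last habitat: Ironridge with 89 animals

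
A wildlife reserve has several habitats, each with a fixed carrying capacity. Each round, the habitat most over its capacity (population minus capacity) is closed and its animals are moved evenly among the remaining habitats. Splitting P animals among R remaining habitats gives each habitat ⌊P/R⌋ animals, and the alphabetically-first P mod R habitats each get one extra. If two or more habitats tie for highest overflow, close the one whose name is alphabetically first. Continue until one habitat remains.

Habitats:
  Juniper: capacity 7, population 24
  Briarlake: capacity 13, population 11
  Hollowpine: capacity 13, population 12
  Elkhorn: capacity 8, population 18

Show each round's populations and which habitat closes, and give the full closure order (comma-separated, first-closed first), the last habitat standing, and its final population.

Round 1: Briarlake=11 Elkhorn=18 Hollowpine=12 Juniper=24 → close Juniper (overflow 17)
  24÷3 = 8 each, +1 to first 0
Round 2: Briarlake=19 Elkhorn=26 Hollowpine=20 → close Elkhorn (overflow 18)
  26÷2 = 13 each, +1 to first 0
Round 3: Briarlake=32 Hollowpine=33 → close Hollowpine (overflow 20)
  33÷1 = 33 each, +1 to first 0

Closure order: Juniper, Elkhorn, Hollowpine
Last habitat: Briarlake with 65 animals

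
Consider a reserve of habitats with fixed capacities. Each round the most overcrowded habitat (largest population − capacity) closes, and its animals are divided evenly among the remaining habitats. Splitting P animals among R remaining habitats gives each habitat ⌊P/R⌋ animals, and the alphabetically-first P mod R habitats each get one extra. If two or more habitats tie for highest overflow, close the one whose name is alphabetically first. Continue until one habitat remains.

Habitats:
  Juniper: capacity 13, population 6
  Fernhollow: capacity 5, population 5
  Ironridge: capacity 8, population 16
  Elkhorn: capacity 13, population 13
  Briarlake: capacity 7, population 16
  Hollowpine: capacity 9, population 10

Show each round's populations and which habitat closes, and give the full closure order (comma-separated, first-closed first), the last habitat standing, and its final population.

Round 1: Briarlake=16 Elkhorn=13 Fernhollow=5 Hollowpine=10 Ironridge=16 Juniper=6 → close Briarlake (overflow 9)
  16÷5 = 3 each, +1 to first 1
Round 2: Elkhorn=17 Fernhollow=8 Hollowpine=13 Ironridge=19 Juniper=9 → close Ironridge (overflow 11)
  19÷4 = 4 each, +1 to first 3
Round 3: Elkhorn=22 Fernhollow=13 Hollowpine=18 Juniper=13 → close Elkhorn (overflow 9)
  22÷3 = 7 each, +1 to first 1
Round 4: Fernhollow=21 Hollowpine=25 Juniper=20 → close Fernhollow (overflow 16)
  21÷2 = 10 each, +1 to first 1
Round 5: Hollowpine=36 Juniper=30 → close Hollowpine (overflow 27)
  36÷1 = 36 each, +1 to first 0

Closure order: Briarlake, Ironridge, Elkhorn, Fernhollow, Hollowpine
Last habitat: Juniper with 66 animals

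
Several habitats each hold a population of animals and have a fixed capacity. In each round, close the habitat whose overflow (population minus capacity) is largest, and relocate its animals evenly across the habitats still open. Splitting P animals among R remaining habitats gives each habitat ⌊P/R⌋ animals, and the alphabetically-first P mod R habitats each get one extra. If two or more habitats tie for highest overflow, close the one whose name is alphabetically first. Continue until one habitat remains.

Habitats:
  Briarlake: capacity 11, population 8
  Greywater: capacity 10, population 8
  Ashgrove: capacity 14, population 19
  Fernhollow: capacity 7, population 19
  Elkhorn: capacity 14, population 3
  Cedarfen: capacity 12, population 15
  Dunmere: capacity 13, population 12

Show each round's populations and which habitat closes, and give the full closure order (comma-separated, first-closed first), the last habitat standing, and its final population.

Round 1: Ashgrove=19 Briarlake=8 Cedarfen=15 Dunmere=12 Elkhorn=3 Fernhollow=19 Greywater=8 → close Fernhollow (overflow 12)
  19÷6 = 3 each, +1 to first 1
Round 2: Ashgrove=23 Briarlake=11 Cedarfen=18 Dunmere=15 Elkhorn=6 Greywater=11 → close Ashgrove (overflow 9)
  23÷5 = 4 each, +1 to first 3
Round 3: Briarlake=16 Cedarfen=23 Dunmere=20 Elkhorn=10 Greywater=15 → close Cedarfen (overflow 11)
  23÷4 = 5 each, +1 to first 3
Round 4: Briarlake=22 Dunmere=26 Elkhorn=16 Greywater=20 → close Dunmere (overflow 13)
  26÷3 = 8 each, +1 to first 2
Round 5: Briarlake=31 Elkhorn=25 Greywater=28 → close Briarlake (overflow 20)
  31÷2 = 15 each, +1 to first 1
Round 6: Elkhorn=41 Greywater=43 → close Greywater (overflow 33)
  43÷1 = 43 each, +1 to first 0

Closure order: Fernhollow, Ashgrove, Cedarfen, Dunmere, Briarlake, Greywater
Last habitat: Elkhorn with 84 animals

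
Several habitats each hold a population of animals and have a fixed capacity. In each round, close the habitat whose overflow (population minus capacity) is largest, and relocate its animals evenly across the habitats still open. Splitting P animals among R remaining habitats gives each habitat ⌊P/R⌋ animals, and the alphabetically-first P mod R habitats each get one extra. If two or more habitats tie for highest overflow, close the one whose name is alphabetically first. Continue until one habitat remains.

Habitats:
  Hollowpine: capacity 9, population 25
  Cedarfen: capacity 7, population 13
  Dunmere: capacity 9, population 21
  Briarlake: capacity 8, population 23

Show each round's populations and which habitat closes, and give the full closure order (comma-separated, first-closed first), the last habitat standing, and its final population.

Round 1: Briarlake=23 Cedarfen=13 Dunmere=21 Hollowpine=25 → close Hollowpine (overflow 16)
  25÷3 = 8 each, +1 to first 1
Round 2: Briarlake=32 Cedarfen=21 Dunmere=29 → close Briarlake (overflow 24)
  32÷2 = 16 each, +1 to first 0
Round 3: Cedarfen=37 Dunmere=45 → close Dunmere (overflow 36)
  45÷1 = 45 each, +1 to first 0

Closure order: Hollowpine, Briarlake, Dunmere
Last habitat: Cedarfen with 82 animals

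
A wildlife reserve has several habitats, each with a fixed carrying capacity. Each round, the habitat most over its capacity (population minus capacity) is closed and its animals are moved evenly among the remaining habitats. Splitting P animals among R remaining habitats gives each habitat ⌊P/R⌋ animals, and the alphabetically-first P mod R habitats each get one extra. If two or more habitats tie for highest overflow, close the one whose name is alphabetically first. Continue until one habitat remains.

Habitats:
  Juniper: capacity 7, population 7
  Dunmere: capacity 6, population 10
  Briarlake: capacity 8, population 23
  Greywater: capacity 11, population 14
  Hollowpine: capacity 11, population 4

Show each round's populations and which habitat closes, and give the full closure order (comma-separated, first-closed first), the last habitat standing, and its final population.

Round 1: Briarlake=23 Dunmere=10 Greywater=14 Hollowpine=4 Juniper=7 → close Briarlake (overflow 15)
  23÷4 = 5 each, +1 to first 3
Round 2: Dunmere=16 Greywater=20 Hollowpine=10 Juniper=12 → close Dunmere (overflow 10)
  16÷3 = 5 each, +1 to first 1
Round 3: Greywater=26 Hollowpine=15 Juniper=17 → close Greywater (overflow 15)
  26÷2 = 13 each, +1 to first 0
Round 4: Hollowpine=28 Juniper=30 → close Juniper (overflow 23)
  30÷1 = 30 each, +1 to first 0

Closure order: Briarlake, Dunmere, Greywater, Juniper
Last habitat: Hollowpine with 58 animals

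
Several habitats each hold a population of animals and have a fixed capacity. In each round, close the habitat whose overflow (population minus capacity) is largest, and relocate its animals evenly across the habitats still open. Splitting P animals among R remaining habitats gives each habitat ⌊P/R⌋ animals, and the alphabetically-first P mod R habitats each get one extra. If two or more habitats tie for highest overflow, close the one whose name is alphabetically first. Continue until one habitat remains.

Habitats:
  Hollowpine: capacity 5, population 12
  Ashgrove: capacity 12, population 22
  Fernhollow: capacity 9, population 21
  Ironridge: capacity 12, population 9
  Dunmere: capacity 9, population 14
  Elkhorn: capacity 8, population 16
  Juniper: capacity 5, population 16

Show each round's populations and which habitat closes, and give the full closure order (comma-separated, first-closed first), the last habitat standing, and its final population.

Closure order: Fernhollow, Ashgrove, Juniper, Elkhorn, Dunmere, Hollowpine
Last habitat: Ironridge with 110 animals

Round 1: Ashgrove=22 Dunmere=14 Elkhorn=16 Fernhollow=21 Hollowpine=12 Ironridge=9 Juniper=16 → close Fernhollow (overflow 12)
  21÷6 = 3 each, +1 to first 3
Round 2: Ashgrove=26 Dunmere=18 Elkhorn=20 Hollowpine=15 Ironridge=12 Juniper=19 → close Ashgrove (overflow 14)
  26÷5 = 5 each, +1 to first 1
Round 3: Dunmere=24 Elkhorn=25 Hollowpine=20 Ironridge=17 Juniper=24 → close Juniper (overflow 19)
  24÷4 = 6 each, +1 to first 0
Round 4: Dunmere=30 Elkhorn=31 Hollowpine=26 Ironridge=23 → close Elkhorn (overflow 23)
  31÷3 = 10 each, +1 to first 1
Round 5: Dunmere=41 Hollowpine=36 Ironridge=33 → close Dunmere (overflow 32)
  41÷2 = 20 each, +1 to first 1
Round 6: Hollowpine=57 Ironridge=53 → close Hollowpine (overflow 52)
  57÷1 = 57 each, +1 to first 0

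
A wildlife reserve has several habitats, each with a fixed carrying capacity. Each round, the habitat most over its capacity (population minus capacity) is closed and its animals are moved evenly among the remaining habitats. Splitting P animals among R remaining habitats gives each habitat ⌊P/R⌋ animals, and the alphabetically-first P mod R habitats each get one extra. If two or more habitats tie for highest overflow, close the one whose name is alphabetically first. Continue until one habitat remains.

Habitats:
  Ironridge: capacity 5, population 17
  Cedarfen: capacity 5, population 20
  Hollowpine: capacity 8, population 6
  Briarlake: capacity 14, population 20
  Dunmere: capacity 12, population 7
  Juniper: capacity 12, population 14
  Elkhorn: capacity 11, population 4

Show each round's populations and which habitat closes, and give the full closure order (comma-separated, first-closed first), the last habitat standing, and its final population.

Round 1: Briarlake=20 Cedarfen=20 Dunmere=7 Elkhorn=4 Hollowpine=6 Ironridge=17 Juniper=14 → close Cedarfen (overflow 15)
  20÷6 = 3 each, +1 to first 2
Round 2: Briarlake=24 Dunmere=11 Elkhorn=7 Hollowpine=9 Ironridge=20 Juniper=17 → close Ironridge (overflow 15)
  20÷5 = 4 each, +1 to first 0
Round 3: Briarlake=28 Dunmere=15 Elkhorn=11 Hollowpine=13 Juniper=21 → close Briarlake (overflow 14)
  28÷4 = 7 each, +1 to first 0
Round 4: Dunmere=22 Elkhorn=18 Hollowpine=20 Juniper=28 → close Juniper (overflow 16)
  28÷3 = 9 each, +1 to first 1
Round 5: Dunmere=32 Elkhorn=27 Hollowpine=29 → close Hollowpine (overflow 21)
  29÷2 = 14 each, +1 to first 1
Round 6: Dunmere=47 Elkhorn=41 → close Dunmere (overflow 35)
  47÷1 = 47 each, +1 to first 0

Closure order: Cedarfen, Ironridge, Briarlake, Juniper, Hollowpine, Dunmere
Last habitat: Elkhorn with 88 animals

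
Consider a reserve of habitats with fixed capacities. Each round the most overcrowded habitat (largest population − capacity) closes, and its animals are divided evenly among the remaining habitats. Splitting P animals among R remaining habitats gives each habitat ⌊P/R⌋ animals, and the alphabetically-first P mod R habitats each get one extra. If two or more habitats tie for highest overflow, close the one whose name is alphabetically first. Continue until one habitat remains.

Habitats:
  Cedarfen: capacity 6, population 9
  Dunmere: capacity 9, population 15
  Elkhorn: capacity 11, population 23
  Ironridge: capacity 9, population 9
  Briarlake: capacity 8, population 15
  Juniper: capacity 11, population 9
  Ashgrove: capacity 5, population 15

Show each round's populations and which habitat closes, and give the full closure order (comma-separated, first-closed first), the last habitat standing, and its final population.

Closure order: Elkhorn, Ashgrove, Briarlake, Dunmere, Cedarfen, Ironridge
Last habitat: Juniper with 95 animals

Round 1: Ashgrove=15 Briarlake=15 Cedarfen=9 Dunmere=15 Elkhorn=23 Ironridge=9 Juniper=9 → close Elkhorn (overflow 12)
  23÷6 = 3 each, +1 to first 5
Round 2: Ashgrove=19 Briarlake=19 Cedarfen=13 Dunmere=19 Ironridge=13 Juniper=12 → close Ashgrove (overflow 14)
  19÷5 = 3 each, +1 to first 4
Round 3: Briarlake=23 Cedarfen=17 Dunmere=23 Ironridge=17 Juniper=15 → close Briarlake (overflow 15)
  23÷4 = 5 each, +1 to first 3
Round 4: Cedarfen=23 Dunmere=29 Ironridge=23 Juniper=20 → close Dunmere (overflow 20)
  29÷3 = 9 each, +1 to first 2
Round 5: Cedarfen=33 Ironridge=33 Juniper=29 → close Cedarfen (overflow 27)
  33÷2 = 16 each, +1 to first 1
Round 6: Ironridge=50 Juniper=45 → close Ironridge (overflow 41)
  50÷1 = 50 each, +1 to first 0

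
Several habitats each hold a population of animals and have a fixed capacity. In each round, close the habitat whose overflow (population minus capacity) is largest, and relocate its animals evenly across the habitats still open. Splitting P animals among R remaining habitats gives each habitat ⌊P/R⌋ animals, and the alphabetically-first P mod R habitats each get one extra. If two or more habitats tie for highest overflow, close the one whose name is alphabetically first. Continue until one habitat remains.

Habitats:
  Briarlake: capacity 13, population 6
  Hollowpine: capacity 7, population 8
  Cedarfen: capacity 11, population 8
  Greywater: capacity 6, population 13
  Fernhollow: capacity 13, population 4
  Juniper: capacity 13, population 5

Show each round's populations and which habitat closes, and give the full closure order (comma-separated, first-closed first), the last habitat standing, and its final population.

Closure order: Greywater, Hollowpine, Cedarfen, Briarlake, Fernhollow
Last habitat: Juniper with 44 animals

Round 1: Briarlake=6 Cedarfen=8 Fernhollow=4 Greywater=13 Hollowpine=8 Juniper=5 → close Greywater (overflow 7)
  13÷5 = 2 each, +1 to first 3
Round 2: Briarlake=9 Cedarfen=11 Fernhollow=7 Hollowpine=10 Juniper=7 → close Hollowpine (overflow 3)
  10÷4 = 2 each, +1 to first 2
Round 3: Briarlake=12 Cedarfen=14 Fernhollow=9 Juniper=9 → close Cedarfen (overflow 3)
  14÷3 = 4 each, +1 to first 2
Round 4: Briarlake=17 Fernhollow=14 Juniper=13 → close Briarlake (overflow 4)
  17÷2 = 8 each, +1 to first 1
Round 5: Fernhollow=23 Juniper=21 → close Fernhollow (overflow 10)
  23÷1 = 23 each, +1 to first 0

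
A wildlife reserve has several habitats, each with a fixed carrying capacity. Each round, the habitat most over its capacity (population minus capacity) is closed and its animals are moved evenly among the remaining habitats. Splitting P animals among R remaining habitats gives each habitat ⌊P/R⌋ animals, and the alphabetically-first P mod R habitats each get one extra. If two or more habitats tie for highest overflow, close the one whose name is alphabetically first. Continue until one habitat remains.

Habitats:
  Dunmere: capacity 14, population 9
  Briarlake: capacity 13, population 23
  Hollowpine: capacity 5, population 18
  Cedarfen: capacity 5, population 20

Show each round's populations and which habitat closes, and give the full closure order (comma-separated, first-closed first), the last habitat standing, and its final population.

Closure order: Cedarfen, Hollowpine, Briarlake
Last habitat: Dunmere with 70 animals

Round 1: Briarlake=23 Cedarfen=20 Dunmere=9 Hollowpine=18 → close Cedarfen (overflow 15)
  20÷3 = 6 each, +1 to first 2
Round 2: Briarlake=30 Dunmere=16 Hollowpine=24 → close Hollowpine (overflow 19)
  24÷2 = 12 each, +1 to first 0
Round 3: Briarlake=42 Dunmere=28 → close Briarlake (overflow 29)
  42÷1 = 42 each, +1 to first 0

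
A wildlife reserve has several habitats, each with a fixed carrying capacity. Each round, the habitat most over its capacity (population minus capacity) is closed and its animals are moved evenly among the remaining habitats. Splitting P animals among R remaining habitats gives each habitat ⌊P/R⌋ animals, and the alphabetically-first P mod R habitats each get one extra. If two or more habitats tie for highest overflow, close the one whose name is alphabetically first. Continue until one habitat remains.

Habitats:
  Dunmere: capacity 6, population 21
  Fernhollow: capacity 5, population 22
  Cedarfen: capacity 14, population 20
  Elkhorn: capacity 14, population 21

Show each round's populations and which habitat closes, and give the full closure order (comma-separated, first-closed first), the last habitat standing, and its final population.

Closure order: Fernhollow, Dunmere, Cedarfen
Last habitat: Elkhorn with 84 animals

Round 1: Cedarfen=20 Dunmere=21 Elkhorn=21 Fernhollow=22 → close Fernhollow (overflow 17)
  22÷3 = 7 each, +1 to first 1
Round 2: Cedarfen=28 Dunmere=28 Elkhorn=28 → close Dunmere (overflow 22)
  28÷2 = 14 each, +1 to first 0
Round 3: Cedarfen=42 Elkhorn=42 → close Cedarfen (overflow 28)
  42÷1 = 42 each, +1 to first 0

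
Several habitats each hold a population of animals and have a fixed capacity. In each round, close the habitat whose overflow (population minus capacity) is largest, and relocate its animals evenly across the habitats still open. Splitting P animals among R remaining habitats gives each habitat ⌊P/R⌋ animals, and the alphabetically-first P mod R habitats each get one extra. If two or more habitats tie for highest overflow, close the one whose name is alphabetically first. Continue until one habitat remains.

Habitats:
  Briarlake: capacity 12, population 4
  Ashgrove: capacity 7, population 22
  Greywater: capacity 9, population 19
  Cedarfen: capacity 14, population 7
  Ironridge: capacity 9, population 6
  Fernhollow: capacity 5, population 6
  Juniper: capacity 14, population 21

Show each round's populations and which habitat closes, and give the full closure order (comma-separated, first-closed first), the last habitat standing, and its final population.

Round 1: Ashgrove=22 Briarlake=4 Cedarfen=7 Fernhollow=6 Greywater=19 Ironridge=6 Juniper=21 → close Ashgrove (overflow 15)
  22÷6 = 3 each, +1 to first 4
Round 2: Briarlake=8 Cedarfen=11 Fernhollow=10 Greywater=23 Ironridge=9 Juniper=24 → close Greywater (overflow 14)
  23÷5 = 4 each, +1 to first 3
Round 3: Briarlake=13 Cedarfen=16 Fernhollow=15 Ironridge=13 Juniper=28 → close Juniper (overflow 14)
  28÷4 = 7 each, +1 to first 0
Round 4: Briarlake=20 Cedarfen=23 Fernhollow=22 Ironridge=20 → close Fernhollow (overflow 17)
  22÷3 = 7 each, +1 to first 1
Round 5: Briarlake=28 Cedarfen=30 Ironridge=27 → close Ironridge (overflow 18)
  27÷2 = 13 each, +1 to first 1
Round 6: Briarlake=42 Cedarfen=43 → close Briarlake (overflow 30)
  42÷1 = 42 each, +1 to first 0

Closure order: Ashgrove, Greywater, Juniper, Fernhollow, Ironridge, Briarlake
Last habitat: Cedarfen with 85 animals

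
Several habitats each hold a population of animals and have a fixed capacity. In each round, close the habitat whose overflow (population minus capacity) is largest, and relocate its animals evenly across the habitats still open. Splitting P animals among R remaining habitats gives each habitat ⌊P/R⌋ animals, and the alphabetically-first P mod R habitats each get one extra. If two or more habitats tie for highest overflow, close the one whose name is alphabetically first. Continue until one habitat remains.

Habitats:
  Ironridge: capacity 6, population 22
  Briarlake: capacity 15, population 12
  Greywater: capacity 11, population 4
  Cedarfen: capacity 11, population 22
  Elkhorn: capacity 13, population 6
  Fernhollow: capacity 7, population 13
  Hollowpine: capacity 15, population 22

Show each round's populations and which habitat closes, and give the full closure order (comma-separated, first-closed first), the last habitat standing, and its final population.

Round 1: Briarlake=12 Cedarfen=22 Elkhorn=6 Fernhollow=13 Greywater=4 Hollowpine=22 Ironridge=22 → close Ironridge (overflow 16)
  22÷6 = 3 each, +1 to first 4
Round 2: Briarlake=16 Cedarfen=26 Elkhorn=10 Fernhollow=17 Greywater=7 Hollowpine=25 → close Cedarfen (overflow 15)
  26÷5 = 5 each, +1 to first 1
Round 3: Briarlake=22 Elkhorn=15 Fernhollow=22 Greywater=12 Hollowpine=30 → close Fernhollow (overflow 15)
  22÷4 = 5 each, +1 to first 2
Round 4: Briarlake=28 Elkhorn=21 Greywater=17 Hollowpine=35 → close Hollowpine (overflow 20)
  35÷3 = 11 each, +1 to first 2
Round 5: Briarlake=40 Elkhorn=33 Greywater=28 → close Briarlake (overflow 25)
  40÷2 = 20 each, +1 to first 0
Round 6: Elkhorn=53 Greywater=48 → close Elkhorn (overflow 40)
  53÷1 = 53 each, +1 to first 0

Closure order: Ironridge, Cedarfen, Fernhollow, Hollowpine, Briarlake, Elkhorn
Last habitat: Greywater with 101 animals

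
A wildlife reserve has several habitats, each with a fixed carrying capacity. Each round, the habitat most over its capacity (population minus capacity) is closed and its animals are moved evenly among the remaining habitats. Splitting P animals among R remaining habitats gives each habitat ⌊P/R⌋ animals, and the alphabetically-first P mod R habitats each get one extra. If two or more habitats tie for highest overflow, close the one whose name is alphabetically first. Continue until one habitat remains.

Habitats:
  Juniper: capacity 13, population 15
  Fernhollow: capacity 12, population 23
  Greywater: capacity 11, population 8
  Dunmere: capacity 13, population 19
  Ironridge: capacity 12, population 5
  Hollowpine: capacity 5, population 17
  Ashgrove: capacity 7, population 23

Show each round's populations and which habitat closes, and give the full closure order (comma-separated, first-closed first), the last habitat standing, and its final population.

Closure order: Ashgrove, Hollowpine, Fernhollow, Dunmere, Juniper, Greywater
Last habitat: Ironridge with 110 animals

Round 1: Ashgrove=23 Dunmere=19 Fernhollow=23 Greywater=8 Hollowpine=17 Ironridge=5 Juniper=15 → close Ashgrove (overflow 16)
  23÷6 = 3 each, +1 to first 5
Round 2: Dunmere=23 Fernhollow=27 Greywater=12 Hollowpine=21 Ironridge=9 Juniper=18 → close Hollowpine (overflow 16)
  21÷5 = 4 each, +1 to first 1
Round 3: Dunmere=28 Fernhollow=31 Greywater=16 Ironridge=13 Juniper=22 → close Fernhollow (overflow 19)
  31÷4 = 7 each, +1 to first 3
Round 4: Dunmere=36 Greywater=24 Ironridge=21 Juniper=29 → close Dunmere (overflow 23)
  36÷3 = 12 each, +1 to first 0
Round 5: Greywater=36 Ironridge=33 Juniper=41 → close Juniper (overflow 28)
  41÷2 = 20 each, +1 to first 1
Round 6: Greywater=57 Ironridge=53 → close Greywater (overflow 46)
  57÷1 = 57 each, +1 to first 0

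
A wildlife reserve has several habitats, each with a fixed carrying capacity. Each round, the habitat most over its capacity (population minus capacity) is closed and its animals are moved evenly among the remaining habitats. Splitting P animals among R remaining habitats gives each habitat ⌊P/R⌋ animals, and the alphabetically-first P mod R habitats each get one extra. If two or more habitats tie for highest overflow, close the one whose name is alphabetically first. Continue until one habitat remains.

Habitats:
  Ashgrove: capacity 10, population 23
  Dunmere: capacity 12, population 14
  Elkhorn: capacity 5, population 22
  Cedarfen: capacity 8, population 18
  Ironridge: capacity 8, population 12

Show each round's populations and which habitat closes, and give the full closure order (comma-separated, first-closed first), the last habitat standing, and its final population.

Round 1: Ashgrove=23 Cedarfen=18 Dunmere=14 Elkhorn=22 Ironridge=12 → close Elkhorn (overflow 17)
  22÷4 = 5 each, +1 to first 2
Round 2: Ashgrove=29 Cedarfen=24 Dunmere=19 Ironridge=17 → close Ashgrove (overflow 19)
  29÷3 = 9 each, +1 to first 2
Round 3: Cedarfen=34 Dunmere=29 Ironridge=26 → close Cedarfen (overflow 26)
  34÷2 = 17 each, +1 to first 0
Round 4: Dunmere=46 Ironridge=43 → close Ironridge (overflow 35)
  43÷1 = 43 each, +1 to first 0

Closure order: Elkhorn, Ashgrove, Cedarfen, Ironridge
Last habitat: Dunmere with 89 animals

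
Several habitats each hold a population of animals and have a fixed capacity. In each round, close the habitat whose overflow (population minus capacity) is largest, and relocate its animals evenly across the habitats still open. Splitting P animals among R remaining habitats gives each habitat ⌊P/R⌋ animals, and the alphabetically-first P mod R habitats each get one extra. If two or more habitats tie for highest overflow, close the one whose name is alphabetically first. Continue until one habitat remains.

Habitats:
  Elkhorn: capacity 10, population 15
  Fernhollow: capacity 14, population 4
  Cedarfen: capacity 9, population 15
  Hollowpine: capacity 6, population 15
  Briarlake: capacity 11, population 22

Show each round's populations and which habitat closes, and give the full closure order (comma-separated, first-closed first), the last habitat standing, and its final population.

Round 1: Briarlake=22 Cedarfen=15 Elkhorn=15 Fernhollow=4 Hollowpine=15 → close Briarlake (overflow 11)
  22÷4 = 5 each, +1 to first 2
Round 2: Cedarfen=21 Elkhorn=21 Fernhollow=9 Hollowpine=20 → close Hollowpine (overflow 14)
  20÷3 = 6 each, +1 to first 2
Round 3: Cedarfen=28 Elkhorn=28 Fernhollow=15 → close Cedarfen (overflow 19)
  28÷2 = 14 each, +1 to first 0
Round 4: Elkhorn=42 Fernhollow=29 → close Elkhorn (overflow 32)
  42÷1 = 42 each, +1 to first 0

Closure order: Briarlake, Hollowpine, Cedarfen, Elkhorn
Last habitat: Fernhollow with 71 animals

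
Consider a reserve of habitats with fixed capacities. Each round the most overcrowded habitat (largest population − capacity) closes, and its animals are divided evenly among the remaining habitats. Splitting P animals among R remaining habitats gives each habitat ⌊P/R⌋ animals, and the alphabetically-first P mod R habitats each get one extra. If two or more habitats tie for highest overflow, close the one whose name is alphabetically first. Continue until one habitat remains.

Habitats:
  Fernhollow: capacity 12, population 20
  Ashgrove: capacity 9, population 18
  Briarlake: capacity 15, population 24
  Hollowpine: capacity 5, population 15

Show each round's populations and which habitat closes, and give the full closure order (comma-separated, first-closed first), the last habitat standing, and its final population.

Closure order: Hollowpine, Ashgrove, Briarlake
Last habitat: Fernhollow with 77 animals

Round 1: Ashgrove=18 Briarlake=24 Fernhollow=20 Hollowpine=15 → close Hollowpine (overflow 10)
  15÷3 = 5 each, +1 to first 0
Round 2: Ashgrove=23 Briarlake=29 Fernhollow=25 → close Ashgrove (overflow 14)
  23÷2 = 11 each, +1 to first 1
Round 3: Briarlake=41 Fernhollow=36 → close Briarlake (overflow 26)
  41÷1 = 41 each, +1 to first 0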